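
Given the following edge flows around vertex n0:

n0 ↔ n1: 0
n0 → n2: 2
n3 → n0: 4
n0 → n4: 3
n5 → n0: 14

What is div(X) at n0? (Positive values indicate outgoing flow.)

Divergence = sum of outgoing flows = 0 + 2 + (-4) + 3 + (-14) = -13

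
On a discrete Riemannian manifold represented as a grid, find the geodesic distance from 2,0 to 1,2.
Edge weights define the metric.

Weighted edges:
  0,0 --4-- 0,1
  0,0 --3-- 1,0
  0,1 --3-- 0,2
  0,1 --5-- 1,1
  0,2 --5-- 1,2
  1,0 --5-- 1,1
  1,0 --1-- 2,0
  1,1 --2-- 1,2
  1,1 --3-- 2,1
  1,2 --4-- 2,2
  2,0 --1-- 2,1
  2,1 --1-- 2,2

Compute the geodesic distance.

Shortest path: 2,0 → 2,1 → 2,2 → 1,2, total weight = 6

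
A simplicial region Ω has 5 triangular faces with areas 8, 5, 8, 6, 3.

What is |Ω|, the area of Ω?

8 + 5 + 8 + 6 + 3 = 30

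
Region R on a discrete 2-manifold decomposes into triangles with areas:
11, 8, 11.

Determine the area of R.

11 + 8 + 11 = 30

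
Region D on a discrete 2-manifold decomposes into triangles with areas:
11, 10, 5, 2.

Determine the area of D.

11 + 10 + 5 + 2 = 28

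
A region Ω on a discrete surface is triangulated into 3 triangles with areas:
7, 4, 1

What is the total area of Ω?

7 + 4 + 1 = 12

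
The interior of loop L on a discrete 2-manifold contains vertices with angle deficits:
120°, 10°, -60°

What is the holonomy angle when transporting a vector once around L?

Holonomy = total enclosed curvature = 120° + 10° + (-60°) = 70°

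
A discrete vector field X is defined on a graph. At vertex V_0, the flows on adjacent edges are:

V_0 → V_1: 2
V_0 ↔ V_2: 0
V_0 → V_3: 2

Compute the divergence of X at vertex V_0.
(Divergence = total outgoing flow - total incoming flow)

Divergence = sum of outgoing flows = 2 + 0 + 2 = 4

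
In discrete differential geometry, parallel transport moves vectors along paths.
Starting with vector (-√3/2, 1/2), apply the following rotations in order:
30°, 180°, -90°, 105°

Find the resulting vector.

Total rotation: 30° + 180° + (-90°) + 105° = 225° ≡ -135° (mod 360°). Final vector: (0.9659, 0.2588)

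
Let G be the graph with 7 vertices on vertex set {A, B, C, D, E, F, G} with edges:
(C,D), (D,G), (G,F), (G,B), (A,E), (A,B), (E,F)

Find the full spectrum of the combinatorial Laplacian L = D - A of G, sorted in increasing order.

Degrees: deg(A) = 2, deg(B) = 2, deg(C) = 1, deg(D) = 2, deg(E) = 2, deg(F) = 2, deg(G) = 3.
L = D − A with rows/columns ordered (A, B, C, D, E, F, G):
  [ 2, -1,  0,  0, -1,  0,  0]
  [-1,  2,  0,  0,  0,  0, -1]
  [ 0,  0,  1, -1,  0,  0,  0]
  [ 0,  0, -1,  2,  0,  0, -1]
  [-1,  0,  0,  0,  2, -1,  0]
  [ 0,  0,  0,  0, -1,  2, -1]
  [ 0, -1,  0, -1,  0, -1,  3]
Characteristic polynomial: det(λI − L) = λ(λ² − 3λ + 1)(λ² − 5λ + 5)(λ² − 6λ + 7).
Roots: λ = 0; (λ² − 3λ + 1) = 0 ⇒ λ = (3 ± √5)/2 ≈ 0.382, 2.618; (λ² − 5λ + 5) = 0 ⇒ λ = (5 ± √5)/2 ≈ 1.382, 3.618; (λ² − 6λ + 7) = 0 ⇒ λ = 3 ± √2 ≈ 1.5858, 4.4142.
(Check: the roots sum (with multiplicity) to 14, matching trace L = Σdeg = 2·7 = 14.)
Laplacian eigenvalues (increasing order): [0.0, 0.382, 1.382, 1.5858, 2.618, 3.618, 4.4142]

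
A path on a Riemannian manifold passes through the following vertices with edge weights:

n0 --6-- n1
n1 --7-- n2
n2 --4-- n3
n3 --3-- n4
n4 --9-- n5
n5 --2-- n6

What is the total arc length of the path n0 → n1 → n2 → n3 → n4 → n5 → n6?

Arc length = 6 + 7 + 4 + 3 + 9 + 2 = 31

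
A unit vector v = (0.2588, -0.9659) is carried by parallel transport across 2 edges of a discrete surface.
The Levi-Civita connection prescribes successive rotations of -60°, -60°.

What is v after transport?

Total rotation: (-60°) + (-60°) = -120°. Final vector: (-0.9659, 0.2588)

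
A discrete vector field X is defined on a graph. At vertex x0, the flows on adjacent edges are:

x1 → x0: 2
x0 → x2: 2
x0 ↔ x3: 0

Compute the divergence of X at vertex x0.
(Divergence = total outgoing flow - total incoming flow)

Divergence = sum of outgoing flows = (-2) + 2 + 0 = 0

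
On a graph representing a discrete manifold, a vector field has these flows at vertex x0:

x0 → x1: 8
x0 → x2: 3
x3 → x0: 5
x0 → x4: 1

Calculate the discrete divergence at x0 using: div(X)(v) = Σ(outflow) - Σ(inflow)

Divergence = sum of outgoing flows = 8 + 3 + (-5) + 1 = 7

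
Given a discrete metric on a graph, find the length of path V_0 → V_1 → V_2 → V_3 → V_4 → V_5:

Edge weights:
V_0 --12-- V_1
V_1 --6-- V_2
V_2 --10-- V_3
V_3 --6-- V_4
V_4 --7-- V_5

Arc length = 12 + 6 + 10 + 6 + 7 = 41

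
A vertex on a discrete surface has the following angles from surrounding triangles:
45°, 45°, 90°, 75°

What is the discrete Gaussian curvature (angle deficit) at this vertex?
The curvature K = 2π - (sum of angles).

Sum of angles = 255°. K = 360° - 255° = 105°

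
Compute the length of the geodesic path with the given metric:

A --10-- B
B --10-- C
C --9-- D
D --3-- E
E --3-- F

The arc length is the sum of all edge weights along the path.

Arc length = 10 + 10 + 9 + 3 + 3 = 35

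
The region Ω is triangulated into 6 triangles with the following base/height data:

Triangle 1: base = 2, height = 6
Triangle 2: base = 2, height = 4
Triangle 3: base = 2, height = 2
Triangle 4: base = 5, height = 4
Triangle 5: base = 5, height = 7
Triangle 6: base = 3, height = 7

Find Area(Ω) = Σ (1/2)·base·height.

(1/2)×2×6 + (1/2)×2×4 + (1/2)×2×2 + (1/2)×5×4 + (1/2)×5×7 + (1/2)×3×7 = 50.0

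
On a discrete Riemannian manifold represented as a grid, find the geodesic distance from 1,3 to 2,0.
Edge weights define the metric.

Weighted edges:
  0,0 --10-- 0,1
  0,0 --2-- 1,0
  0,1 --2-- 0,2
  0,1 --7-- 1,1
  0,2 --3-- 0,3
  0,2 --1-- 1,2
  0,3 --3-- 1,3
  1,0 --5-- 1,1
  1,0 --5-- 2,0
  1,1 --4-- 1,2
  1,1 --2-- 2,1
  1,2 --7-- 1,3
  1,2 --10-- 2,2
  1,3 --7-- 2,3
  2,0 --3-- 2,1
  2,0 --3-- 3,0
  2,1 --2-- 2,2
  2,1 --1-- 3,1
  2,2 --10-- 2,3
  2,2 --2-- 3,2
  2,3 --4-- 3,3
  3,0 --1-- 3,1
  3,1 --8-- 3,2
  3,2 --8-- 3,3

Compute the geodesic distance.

Shortest path: 1,3 → 1,2 → 1,1 → 2,1 → 2,0, total weight = 16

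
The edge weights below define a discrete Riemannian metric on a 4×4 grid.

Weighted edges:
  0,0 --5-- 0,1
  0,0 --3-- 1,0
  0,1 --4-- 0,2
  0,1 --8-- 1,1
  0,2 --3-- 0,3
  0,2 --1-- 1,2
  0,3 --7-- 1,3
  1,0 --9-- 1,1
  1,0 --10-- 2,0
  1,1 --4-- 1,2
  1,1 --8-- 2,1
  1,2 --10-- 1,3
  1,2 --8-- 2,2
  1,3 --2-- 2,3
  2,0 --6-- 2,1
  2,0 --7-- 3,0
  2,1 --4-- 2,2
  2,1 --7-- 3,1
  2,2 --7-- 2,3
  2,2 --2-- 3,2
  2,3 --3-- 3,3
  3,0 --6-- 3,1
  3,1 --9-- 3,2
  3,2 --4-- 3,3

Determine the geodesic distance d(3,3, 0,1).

Shortest path: 3,3 → 2,3 → 1,3 → 0,3 → 0,2 → 0,1, total weight = 19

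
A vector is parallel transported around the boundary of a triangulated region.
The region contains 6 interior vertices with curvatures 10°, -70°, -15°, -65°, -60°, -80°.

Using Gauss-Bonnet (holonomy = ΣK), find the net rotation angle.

Holonomy = total enclosed curvature = 10° + (-70°) + (-15°) + (-65°) + (-60°) + (-80°) = -280°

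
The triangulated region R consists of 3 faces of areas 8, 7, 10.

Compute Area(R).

8 + 7 + 10 = 25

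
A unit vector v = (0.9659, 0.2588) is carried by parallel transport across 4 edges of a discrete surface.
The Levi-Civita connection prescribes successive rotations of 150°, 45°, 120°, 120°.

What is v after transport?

Total rotation: 150° + 45° + 120° + 120° = 435° ≡ 75° (mod 360°). Final vector: (0, 1)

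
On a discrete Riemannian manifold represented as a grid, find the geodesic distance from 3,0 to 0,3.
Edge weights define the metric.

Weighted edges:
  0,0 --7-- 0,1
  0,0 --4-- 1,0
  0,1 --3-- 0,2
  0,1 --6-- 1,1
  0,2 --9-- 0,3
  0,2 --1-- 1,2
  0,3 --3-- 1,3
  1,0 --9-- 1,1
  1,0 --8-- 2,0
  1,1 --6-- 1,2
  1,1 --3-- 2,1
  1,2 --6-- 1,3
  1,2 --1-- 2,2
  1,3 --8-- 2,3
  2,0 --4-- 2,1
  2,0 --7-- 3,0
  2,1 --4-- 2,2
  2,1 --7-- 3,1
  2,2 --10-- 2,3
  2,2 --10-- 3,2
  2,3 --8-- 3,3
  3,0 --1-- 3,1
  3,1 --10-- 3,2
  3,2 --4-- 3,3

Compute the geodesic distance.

Shortest path: 3,0 → 3,1 → 2,1 → 2,2 → 1,2 → 1,3 → 0,3, total weight = 22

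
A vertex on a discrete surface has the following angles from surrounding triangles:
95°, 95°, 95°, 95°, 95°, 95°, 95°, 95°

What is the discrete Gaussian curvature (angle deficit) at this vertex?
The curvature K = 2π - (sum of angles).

Sum of angles = 760°. K = 360° - 760° = -400° = -20π/9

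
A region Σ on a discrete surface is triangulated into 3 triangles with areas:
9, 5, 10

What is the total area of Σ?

9 + 5 + 10 = 24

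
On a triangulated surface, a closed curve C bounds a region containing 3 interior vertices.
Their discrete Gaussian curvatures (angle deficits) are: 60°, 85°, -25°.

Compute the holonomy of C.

Holonomy = total enclosed curvature = 60° + 85° + (-25°) = 120°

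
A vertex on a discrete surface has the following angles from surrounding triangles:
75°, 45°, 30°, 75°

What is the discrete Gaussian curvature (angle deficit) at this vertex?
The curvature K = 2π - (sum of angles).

Sum of angles = 225°. K = 360° - 225° = 135° = 3π/4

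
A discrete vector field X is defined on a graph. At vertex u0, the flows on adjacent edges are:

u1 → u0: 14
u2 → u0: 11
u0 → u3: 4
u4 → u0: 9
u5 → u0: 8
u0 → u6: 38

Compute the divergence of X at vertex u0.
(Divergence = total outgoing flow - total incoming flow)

Divergence = sum of outgoing flows = (-14) + (-11) + 4 + (-9) + (-8) + 38 = 0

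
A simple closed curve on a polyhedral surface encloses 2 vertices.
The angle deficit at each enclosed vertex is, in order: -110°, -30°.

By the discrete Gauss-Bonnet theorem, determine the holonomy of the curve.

Holonomy = total enclosed curvature = (-110°) + (-30°) = -140°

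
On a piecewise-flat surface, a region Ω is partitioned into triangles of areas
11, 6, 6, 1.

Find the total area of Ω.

11 + 6 + 6 + 1 = 24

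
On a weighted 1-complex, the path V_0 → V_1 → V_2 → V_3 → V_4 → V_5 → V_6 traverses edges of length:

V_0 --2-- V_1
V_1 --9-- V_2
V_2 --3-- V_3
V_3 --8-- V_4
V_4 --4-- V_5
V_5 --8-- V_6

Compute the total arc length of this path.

Arc length = 2 + 9 + 3 + 8 + 4 + 8 = 34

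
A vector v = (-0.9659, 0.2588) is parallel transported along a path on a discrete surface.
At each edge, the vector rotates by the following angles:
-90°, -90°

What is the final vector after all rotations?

Total rotation: (-90°) + (-90°) = -180° ≡ 180° (mod 360°). Final vector: (0.9659, -0.2588)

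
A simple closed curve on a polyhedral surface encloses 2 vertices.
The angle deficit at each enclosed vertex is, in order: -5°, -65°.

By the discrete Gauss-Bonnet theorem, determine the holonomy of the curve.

Holonomy = total enclosed curvature = (-5°) + (-65°) = -70°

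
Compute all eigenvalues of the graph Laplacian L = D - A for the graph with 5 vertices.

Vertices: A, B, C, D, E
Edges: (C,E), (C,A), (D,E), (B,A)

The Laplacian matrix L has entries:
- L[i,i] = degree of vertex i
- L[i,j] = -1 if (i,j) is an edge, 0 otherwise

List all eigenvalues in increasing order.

Degrees: deg(A) = 2, deg(B) = 1, deg(C) = 2, deg(D) = 1, deg(E) = 2.
L = D − A with rows/columns ordered (A, B, C, D, E):
  [ 2, -1, -1,  0,  0]
  [-1,  1,  0,  0,  0]
  [-1,  0,  2,  0, -1]
  [ 0,  0,  0,  1, -1]
  [ 0,  0, -1, -1,  2]
Characteristic polynomial: det(λI − L) = λ(λ² − 3λ + 1)(λ² − 5λ + 5).
Roots: λ = 0; (λ² − 3λ + 1) = 0 ⇒ λ = (3 ± √5)/2 ≈ 0.382, 2.618; (λ² − 5λ + 5) = 0 ⇒ λ = (5 ± √5)/2 ≈ 1.382, 3.618.
(Check: the roots sum (with multiplicity) to 8, matching trace L = Σdeg = 2·4 = 8.)
Laplacian eigenvalues (increasing order): [0.0, 0.382, 1.382, 2.618, 3.618]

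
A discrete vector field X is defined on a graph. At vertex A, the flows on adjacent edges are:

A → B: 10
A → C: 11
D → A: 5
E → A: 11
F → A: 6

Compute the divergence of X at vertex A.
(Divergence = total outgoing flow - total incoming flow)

Divergence = sum of outgoing flows = 10 + 11 + (-5) + (-11) + (-6) = -1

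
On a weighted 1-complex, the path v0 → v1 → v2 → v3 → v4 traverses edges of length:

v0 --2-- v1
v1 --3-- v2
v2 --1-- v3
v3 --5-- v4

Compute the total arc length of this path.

Arc length = 2 + 3 + 1 + 5 = 11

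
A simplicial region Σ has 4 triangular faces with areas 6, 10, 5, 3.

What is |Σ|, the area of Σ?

6 + 10 + 5 + 3 = 24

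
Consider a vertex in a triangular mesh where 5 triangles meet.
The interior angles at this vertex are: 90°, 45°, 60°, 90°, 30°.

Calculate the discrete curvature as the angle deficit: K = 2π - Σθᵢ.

Sum of angles = 315°. K = 360° - 315° = 45°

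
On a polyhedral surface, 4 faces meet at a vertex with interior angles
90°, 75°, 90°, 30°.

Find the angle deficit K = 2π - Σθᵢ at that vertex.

Sum of angles = 285°. K = 360° - 285° = 75°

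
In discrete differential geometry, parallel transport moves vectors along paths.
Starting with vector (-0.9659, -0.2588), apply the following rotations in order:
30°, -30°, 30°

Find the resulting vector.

Total rotation: 30° + (-30°) + 30° = 30°. Final vector: (-0.7071, -0.7071)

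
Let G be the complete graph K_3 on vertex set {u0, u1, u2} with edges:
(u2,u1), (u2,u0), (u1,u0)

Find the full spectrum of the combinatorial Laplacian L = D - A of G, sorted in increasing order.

For the complete graph K_n, L = nI − J (J = all-ones matrix). J has eigenvalues n (once, eigenvector 𝟙) and 0 (multiplicity n−1), so L has eigenvalues 0 (once) and n (multiplicity n−1). Here n = 3: eigenvalue 0 once and 3 with multiplicity 2.
Laplacian eigenvalues (increasing order): [0.0, 3.0, 3.0]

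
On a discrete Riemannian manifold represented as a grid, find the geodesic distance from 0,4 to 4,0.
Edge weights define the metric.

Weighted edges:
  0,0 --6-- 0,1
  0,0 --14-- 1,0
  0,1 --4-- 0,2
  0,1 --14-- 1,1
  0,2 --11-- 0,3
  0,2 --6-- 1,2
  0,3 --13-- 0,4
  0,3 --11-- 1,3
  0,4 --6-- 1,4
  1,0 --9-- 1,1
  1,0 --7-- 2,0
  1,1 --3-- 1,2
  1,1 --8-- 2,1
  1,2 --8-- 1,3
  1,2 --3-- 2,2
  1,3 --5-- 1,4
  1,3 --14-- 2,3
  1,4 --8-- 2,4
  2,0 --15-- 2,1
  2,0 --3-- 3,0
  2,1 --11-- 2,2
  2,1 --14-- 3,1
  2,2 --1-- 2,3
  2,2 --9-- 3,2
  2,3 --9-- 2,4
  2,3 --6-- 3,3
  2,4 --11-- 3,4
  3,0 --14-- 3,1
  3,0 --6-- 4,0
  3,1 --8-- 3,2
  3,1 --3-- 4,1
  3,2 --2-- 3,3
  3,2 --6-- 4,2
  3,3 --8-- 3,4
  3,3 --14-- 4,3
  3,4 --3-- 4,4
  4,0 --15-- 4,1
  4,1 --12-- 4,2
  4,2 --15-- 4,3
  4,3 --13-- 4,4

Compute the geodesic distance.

Shortest path: 0,4 → 1,4 → 1,3 → 1,2 → 1,1 → 1,0 → 2,0 → 3,0 → 4,0, total weight = 47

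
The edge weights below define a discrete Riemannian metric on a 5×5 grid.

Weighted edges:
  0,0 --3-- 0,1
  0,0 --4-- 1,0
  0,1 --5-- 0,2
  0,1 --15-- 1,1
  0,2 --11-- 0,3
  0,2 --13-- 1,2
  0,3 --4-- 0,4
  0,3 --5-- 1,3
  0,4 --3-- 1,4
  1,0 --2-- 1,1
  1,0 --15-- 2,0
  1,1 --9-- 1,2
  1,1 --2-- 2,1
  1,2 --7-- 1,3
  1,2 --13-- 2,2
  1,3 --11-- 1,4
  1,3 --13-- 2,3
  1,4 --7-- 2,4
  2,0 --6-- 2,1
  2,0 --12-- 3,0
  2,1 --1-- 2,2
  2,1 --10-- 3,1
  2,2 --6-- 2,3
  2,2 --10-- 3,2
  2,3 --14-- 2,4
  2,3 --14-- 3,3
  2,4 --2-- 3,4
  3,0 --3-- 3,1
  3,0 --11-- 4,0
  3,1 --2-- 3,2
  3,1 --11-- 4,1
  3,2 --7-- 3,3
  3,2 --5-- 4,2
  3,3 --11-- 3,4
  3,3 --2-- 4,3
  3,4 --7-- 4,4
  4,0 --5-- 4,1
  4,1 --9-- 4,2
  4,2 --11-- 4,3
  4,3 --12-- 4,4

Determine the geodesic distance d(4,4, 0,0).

Shortest path: 4,4 → 3,4 → 2,4 → 2,3 → 2,2 → 2,1 → 1,1 → 1,0 → 0,0, total weight = 38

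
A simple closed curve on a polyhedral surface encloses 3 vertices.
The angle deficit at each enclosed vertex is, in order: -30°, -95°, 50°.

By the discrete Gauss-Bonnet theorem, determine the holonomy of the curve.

Holonomy = total enclosed curvature = (-30°) + (-95°) + 50° = -75°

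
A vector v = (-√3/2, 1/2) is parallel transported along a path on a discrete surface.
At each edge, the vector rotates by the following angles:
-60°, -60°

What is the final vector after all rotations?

Total rotation: (-60°) + (-60°) = -120°. Final vector: (0.8660, 0.5000)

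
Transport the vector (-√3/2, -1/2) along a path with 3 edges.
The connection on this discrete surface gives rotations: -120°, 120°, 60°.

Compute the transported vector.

Total rotation: (-120°) + 120° + 60° = 60°. Final vector: (0, -1)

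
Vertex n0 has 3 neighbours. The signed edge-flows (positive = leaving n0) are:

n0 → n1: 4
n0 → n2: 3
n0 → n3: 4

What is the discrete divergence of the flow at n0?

Divergence = sum of outgoing flows = 4 + 3 + 4 = 11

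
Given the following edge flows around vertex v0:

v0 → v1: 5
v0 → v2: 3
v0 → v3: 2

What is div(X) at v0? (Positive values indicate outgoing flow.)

Divergence = sum of outgoing flows = 5 + 3 + 2 = 10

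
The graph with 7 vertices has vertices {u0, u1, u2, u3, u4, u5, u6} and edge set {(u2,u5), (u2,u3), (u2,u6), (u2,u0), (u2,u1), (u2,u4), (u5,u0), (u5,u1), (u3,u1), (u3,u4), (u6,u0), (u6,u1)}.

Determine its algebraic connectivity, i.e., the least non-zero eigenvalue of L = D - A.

Degrees: deg(u0) = 3, deg(u1) = 4, deg(u2) = 6, deg(u3) = 3, deg(u4) = 2, deg(u5) = 3, deg(u6) = 3.
L = D − A with rows/columns ordered (u0, u1, u2, u3, u4, u5, u6):
  [ 3,  0, -1,  0,  0, -1, -1]
  [ 0,  4, -1, -1,  0, -1, -1]
  [-1, -1,  6, -1, -1, -1, -1]
  [ 0, -1, -1,  3, -1,  0,  0]
  [ 0,  0, -1, -1,  2,  0,  0]
  [-1, -1, -1,  0,  0,  3,  0]
  [-1, -1, -1,  0,  0,  0,  3]
Characteristic polynomial: det(λI − L) = λ(λ² − 7λ + 8)(λ − 3)²(λ − 4)(λ − 7).
Roots: λ = 0; (λ² − 7λ + 8) = 0 ⇒ λ = (7 ± √17)/2 ≈ 1.4384, 5.5616; (λ − 3) = 0 ⇒ λ = 3 (multiplicity 2); (λ − 4) = 0 ⇒ λ = 4; (λ − 7) = 0 ⇒ λ = 7.
(Check: the roots sum (with multiplicity) to 24, matching trace L = Σdeg = 2·12 = 24.)
Laplacian eigenvalues: [0.0, 1.4384, 3.0, 3.0, 4.0, 5.5616, 7.0]. Algebraic connectivity (smallest non-zero eigenvalue) = 1.4384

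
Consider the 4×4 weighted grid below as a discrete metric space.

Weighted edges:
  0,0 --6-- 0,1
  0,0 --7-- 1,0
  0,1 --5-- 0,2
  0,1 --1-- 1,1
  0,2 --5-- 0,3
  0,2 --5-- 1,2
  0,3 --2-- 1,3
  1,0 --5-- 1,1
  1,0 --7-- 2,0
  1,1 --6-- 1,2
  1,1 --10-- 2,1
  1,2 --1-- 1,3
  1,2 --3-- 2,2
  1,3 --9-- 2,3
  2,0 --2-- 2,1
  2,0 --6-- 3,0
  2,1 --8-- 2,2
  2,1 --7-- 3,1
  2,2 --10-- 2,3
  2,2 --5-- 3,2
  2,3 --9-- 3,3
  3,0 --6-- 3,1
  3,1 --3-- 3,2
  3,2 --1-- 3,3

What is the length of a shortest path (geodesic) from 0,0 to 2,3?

Shortest path: 0,0 → 0,1 → 1,1 → 1,2 → 1,3 → 2,3, total weight = 23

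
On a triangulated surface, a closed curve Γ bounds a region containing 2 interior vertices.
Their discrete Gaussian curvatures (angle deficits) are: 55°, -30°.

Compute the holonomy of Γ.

Holonomy = total enclosed curvature = 55° + (-30°) = 25°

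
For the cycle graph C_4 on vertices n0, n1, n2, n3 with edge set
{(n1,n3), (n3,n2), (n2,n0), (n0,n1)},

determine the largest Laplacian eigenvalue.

The cycle graph C_n has Laplacian eigenvalues λ_k = 2 − 2cos(2πk/n), k = 0, 1, …, n−1. Here n = 4:
k=0: 2 − 2cos(0) = 0.0; k=1: 2 − 2cos(π/2) = 2.0; k=2: 2 − 2cos(π) = 4.0; k=3: 2 − 2cos(3π/2) = 2.0.
Laplacian eigenvalues: [0.0, 2.0, 2.0, 4.0]. Largest eigenvalue (spectral radius) = 4.0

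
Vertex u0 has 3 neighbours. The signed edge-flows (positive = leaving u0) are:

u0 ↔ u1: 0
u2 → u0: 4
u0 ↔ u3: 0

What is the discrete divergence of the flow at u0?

Divergence = sum of outgoing flows = 0 + (-4) + 0 = -4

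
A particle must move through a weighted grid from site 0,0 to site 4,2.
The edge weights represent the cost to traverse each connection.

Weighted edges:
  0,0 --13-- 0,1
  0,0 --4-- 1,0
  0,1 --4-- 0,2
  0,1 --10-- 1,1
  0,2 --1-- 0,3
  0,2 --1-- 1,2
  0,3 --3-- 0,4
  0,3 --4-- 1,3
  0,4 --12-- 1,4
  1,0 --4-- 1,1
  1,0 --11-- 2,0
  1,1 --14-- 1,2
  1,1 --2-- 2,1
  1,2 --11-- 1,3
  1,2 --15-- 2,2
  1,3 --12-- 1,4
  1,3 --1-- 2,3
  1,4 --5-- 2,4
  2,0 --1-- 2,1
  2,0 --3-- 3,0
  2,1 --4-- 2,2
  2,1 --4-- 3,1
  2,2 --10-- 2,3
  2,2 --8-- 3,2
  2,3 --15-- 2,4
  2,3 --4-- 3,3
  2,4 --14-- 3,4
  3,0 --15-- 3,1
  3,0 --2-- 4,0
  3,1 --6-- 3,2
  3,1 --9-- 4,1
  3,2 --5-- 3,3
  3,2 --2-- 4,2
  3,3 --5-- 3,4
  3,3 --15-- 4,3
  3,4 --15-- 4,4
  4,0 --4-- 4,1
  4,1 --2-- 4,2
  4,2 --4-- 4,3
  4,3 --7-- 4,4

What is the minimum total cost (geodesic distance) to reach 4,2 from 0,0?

Shortest path: 0,0 → 1,0 → 1,1 → 2,1 → 3,1 → 3,2 → 4,2, total weight = 22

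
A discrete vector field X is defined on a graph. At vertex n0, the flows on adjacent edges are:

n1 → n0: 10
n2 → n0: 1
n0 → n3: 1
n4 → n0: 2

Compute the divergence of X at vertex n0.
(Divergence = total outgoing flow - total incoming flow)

Divergence = sum of outgoing flows = (-10) + (-1) + 1 + (-2) = -12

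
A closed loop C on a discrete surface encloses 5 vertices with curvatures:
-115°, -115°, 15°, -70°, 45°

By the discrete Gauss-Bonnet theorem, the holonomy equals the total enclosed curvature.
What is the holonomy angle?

Holonomy = total enclosed curvature = (-115°) + (-115°) + 15° + (-70°) + 45° = -240°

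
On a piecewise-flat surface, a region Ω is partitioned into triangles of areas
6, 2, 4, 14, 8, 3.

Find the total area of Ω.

6 + 2 + 4 + 14 + 8 + 3 = 37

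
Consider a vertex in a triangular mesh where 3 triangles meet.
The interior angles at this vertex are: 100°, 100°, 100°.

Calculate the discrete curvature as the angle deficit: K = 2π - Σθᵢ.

Sum of angles = 300°. K = 360° - 300° = 60°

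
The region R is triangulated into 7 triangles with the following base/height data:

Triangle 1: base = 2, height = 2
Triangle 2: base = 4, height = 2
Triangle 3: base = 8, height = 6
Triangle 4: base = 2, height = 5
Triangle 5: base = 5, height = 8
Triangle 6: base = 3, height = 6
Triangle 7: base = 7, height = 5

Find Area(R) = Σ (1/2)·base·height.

(1/2)×2×2 + (1/2)×4×2 + (1/2)×8×6 + (1/2)×2×5 + (1/2)×5×8 + (1/2)×3×6 + (1/2)×7×5 = 81.5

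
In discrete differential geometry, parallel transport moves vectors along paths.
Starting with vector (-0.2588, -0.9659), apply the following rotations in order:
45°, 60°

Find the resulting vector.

Total rotation: 45° + 60° = 105°. Final vector: (1, 0)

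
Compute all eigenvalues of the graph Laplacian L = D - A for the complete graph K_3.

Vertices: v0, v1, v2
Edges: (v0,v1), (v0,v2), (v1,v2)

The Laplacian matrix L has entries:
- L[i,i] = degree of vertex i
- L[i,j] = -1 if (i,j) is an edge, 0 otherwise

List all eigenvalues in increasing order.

For the complete graph K_n, L = nI − J (J = all-ones matrix). J has eigenvalues n (once, eigenvector 𝟙) and 0 (multiplicity n−1), so L has eigenvalues 0 (once) and n (multiplicity n−1). Here n = 3: eigenvalue 0 once and 3 with multiplicity 2.
Laplacian eigenvalues (increasing order): [0.0, 3.0, 3.0]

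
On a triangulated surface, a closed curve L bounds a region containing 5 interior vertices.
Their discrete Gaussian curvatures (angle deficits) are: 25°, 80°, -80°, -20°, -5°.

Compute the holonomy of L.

Holonomy = total enclosed curvature = 25° + 80° + (-80°) + (-20°) + (-5°) = 0°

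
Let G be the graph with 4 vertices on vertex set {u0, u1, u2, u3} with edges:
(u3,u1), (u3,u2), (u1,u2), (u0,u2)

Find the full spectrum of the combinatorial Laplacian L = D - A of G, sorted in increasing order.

Degrees: deg(u0) = 1, deg(u1) = 2, deg(u2) = 3, deg(u3) = 2.
L = D − A with rows/columns ordered (u0, u1, u2, u3):
  [ 1,  0, -1,  0]
  [ 0,  2, -1, -1]
  [-1, -1,  3, -1]
  [ 0, -1, -1,  2]
Characteristic polynomial: det(λI − L) = λ(λ − 1)(λ − 3)(λ − 4).
Roots: λ = 0; (λ − 1) = 0 ⇒ λ = 1; (λ − 3) = 0 ⇒ λ = 3; (λ − 4) = 0 ⇒ λ = 4.
(Check: the roots sum (with multiplicity) to 8, matching trace L = Σdeg = 2·4 = 8.)
Laplacian eigenvalues (increasing order): [0.0, 1.0, 3.0, 4.0]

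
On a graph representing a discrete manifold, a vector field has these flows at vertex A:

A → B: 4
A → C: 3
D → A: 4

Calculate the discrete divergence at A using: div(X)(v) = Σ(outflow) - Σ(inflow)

Divergence = sum of outgoing flows = 4 + 3 + (-4) = 3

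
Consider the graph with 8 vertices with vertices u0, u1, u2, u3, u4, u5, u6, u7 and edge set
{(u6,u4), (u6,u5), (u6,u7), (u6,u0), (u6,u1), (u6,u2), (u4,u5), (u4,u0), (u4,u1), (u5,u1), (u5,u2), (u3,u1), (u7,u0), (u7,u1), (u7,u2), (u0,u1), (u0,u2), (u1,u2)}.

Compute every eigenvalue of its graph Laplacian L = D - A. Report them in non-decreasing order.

Degrees: deg(u0) = 5, deg(u1) = 7, deg(u2) = 5, deg(u3) = 1, deg(u4) = 4, deg(u5) = 4, deg(u6) = 6, deg(u7) = 4.
L = D − A with rows/columns ordered (u0, u1, u2, u3, u4, u5, u6, u7):
  [ 5, -1, -1,  0, -1,  0, -1, -1]
  [-1,  7, -1, -1, -1, -1, -1, -1]
  [-1, -1,  5,  0,  0, -1, -1, -1]
  [ 0, -1,  0,  1,  0,  0,  0,  0]
  [-1, -1,  0,  0,  4, -1, -1,  0]
  [ 0, -1, -1,  0, -1,  4, -1,  0]
  [-1, -1, -1,  0, -1, -1,  6, -1]
  [-1, -1, -1,  0,  0,  0, -1,  4]
Characteristic polynomial: det(λI − L) = λ(λ − 1)(λ² − 9λ + 19)(λ² − 11λ + 29)(λ − 7)(λ − 8).
Roots: λ = 0; (λ − 1) = 0 ⇒ λ = 1; (λ² − 9λ + 19) = 0 ⇒ λ = (9 ± √5)/2 ≈ 3.382, 5.618; (λ² − 11λ + 29) = 0 ⇒ λ = (11 ± √5)/2 ≈ 4.382, 6.618; (λ − 7) = 0 ⇒ λ = 7; (λ − 8) = 0 ⇒ λ = 8.
(Check: the roots sum (with multiplicity) to 36, matching trace L = Σdeg = 2·18 = 36.)
Laplacian eigenvalues (increasing order): [0.0, 1.0, 3.382, 4.382, 5.618, 6.618, 7.0, 8.0]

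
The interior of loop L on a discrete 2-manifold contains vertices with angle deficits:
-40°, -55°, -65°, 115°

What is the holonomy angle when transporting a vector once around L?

Holonomy = total enclosed curvature = (-40°) + (-55°) + (-65°) + 115° = -45°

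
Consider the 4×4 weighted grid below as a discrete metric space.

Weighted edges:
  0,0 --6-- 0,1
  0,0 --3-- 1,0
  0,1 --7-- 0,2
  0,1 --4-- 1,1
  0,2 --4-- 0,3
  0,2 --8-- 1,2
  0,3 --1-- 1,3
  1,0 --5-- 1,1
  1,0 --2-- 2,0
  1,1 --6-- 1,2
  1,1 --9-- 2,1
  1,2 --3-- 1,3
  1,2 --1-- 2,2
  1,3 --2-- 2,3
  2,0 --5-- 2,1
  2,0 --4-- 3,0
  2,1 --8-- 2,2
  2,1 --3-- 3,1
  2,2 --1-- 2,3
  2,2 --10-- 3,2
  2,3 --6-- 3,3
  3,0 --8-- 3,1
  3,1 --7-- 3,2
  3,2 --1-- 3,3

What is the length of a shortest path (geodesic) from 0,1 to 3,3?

Shortest path: 0,1 → 1,1 → 1,2 → 2,2 → 2,3 → 3,3, total weight = 18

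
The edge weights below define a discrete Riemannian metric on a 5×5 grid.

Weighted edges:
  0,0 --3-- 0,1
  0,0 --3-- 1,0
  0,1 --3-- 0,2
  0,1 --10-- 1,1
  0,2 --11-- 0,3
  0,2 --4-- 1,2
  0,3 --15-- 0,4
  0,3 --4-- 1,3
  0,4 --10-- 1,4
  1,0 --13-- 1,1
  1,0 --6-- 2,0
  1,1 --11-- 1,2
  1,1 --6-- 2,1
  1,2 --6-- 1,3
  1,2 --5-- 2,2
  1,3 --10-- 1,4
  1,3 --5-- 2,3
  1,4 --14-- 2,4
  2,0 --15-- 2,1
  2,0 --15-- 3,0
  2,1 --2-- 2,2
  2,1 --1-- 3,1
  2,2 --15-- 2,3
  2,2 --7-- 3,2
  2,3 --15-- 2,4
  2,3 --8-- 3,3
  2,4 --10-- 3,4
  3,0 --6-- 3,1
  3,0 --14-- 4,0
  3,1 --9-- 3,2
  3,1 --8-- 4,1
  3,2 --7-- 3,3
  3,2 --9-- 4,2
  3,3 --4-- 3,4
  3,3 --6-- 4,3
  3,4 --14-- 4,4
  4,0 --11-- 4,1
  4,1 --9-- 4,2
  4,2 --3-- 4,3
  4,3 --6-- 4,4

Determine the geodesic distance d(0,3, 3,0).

Shortest path: 0,3 → 1,3 → 1,2 → 2,2 → 2,1 → 3,1 → 3,0, total weight = 24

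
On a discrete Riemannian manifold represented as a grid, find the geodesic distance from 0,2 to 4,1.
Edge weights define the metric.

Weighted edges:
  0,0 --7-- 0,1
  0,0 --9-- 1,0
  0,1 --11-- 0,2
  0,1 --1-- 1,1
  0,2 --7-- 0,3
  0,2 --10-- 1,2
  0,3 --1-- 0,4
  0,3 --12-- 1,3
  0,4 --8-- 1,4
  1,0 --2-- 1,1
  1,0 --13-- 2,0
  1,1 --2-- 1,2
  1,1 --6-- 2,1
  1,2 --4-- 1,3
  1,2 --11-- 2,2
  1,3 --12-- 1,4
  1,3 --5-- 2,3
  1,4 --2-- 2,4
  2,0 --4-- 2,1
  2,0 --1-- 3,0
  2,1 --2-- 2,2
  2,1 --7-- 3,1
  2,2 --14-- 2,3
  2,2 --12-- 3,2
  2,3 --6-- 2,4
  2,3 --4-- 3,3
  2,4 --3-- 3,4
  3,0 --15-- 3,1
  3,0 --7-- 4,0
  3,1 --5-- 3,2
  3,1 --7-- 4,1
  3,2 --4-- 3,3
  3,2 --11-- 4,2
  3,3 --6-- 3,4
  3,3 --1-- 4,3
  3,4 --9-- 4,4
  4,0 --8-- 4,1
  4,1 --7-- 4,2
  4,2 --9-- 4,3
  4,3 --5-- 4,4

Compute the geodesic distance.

Shortest path: 0,2 → 1,2 → 1,1 → 2,1 → 3,1 → 4,1, total weight = 32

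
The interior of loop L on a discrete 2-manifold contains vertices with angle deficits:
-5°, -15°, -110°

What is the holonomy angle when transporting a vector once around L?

Holonomy = total enclosed curvature = (-5°) + (-15°) + (-110°) = -130°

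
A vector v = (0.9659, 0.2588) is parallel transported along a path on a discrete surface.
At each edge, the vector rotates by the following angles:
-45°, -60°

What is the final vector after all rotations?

Total rotation: (-45°) + (-60°) = -105°. Final vector: (0, -1)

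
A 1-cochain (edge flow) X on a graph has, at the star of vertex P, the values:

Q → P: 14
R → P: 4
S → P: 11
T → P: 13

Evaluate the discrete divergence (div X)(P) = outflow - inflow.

Divergence = sum of outgoing flows = (-14) + (-4) + (-11) + (-13) = -42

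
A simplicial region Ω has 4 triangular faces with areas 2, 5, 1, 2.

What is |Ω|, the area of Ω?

2 + 5 + 1 + 2 = 10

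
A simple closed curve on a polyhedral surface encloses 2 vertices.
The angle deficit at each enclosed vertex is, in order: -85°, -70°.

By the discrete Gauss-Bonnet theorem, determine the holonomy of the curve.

Holonomy = total enclosed curvature = (-85°) + (-70°) = -155°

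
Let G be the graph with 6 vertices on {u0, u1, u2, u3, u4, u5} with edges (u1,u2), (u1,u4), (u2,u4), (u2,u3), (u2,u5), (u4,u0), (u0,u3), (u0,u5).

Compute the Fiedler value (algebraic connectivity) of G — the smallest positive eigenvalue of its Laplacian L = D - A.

Degrees: deg(u0) = 3, deg(u1) = 2, deg(u2) = 4, deg(u3) = 2, deg(u4) = 3, deg(u5) = 2.
L = D − A with rows/columns ordered (u0, u1, u2, u3, u4, u5):
  [ 3,  0,  0, -1, -1, -1]
  [ 0,  2, -1,  0, -1,  0]
  [ 0, -1,  4, -1, -1, -1]
  [-1,  0, -1,  2,  0,  0]
  [-1, -1, -1,  0,  3,  0]
  [-1,  0, -1,  0,  0,  2]
Characteristic polynomial: det(λI − L) = λ(λ² − 7λ + 8)(λ − 2)(λ − 3)(λ − 4).
Roots: λ = 0; (λ² − 7λ + 8) = 0 ⇒ λ = (7 ± √17)/2 ≈ 1.4384, 5.5616; (λ − 2) = 0 ⇒ λ = 2; (λ − 3) = 0 ⇒ λ = 3; (λ − 4) = 0 ⇒ λ = 4.
(Check: the roots sum (with multiplicity) to 16, matching trace L = Σdeg = 2·8 = 16.)
Laplacian eigenvalues: [0.0, 1.4384, 2.0, 3.0, 4.0, 5.5616]. Algebraic connectivity (smallest non-zero eigenvalue) = 1.4384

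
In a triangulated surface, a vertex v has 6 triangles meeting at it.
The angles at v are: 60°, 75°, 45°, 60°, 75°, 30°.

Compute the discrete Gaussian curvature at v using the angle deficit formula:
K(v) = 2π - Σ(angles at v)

Sum of angles = 345°. K = 360° - 345° = 15°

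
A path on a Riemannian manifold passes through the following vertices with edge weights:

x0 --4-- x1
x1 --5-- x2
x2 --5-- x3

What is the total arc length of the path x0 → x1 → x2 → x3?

Arc length = 4 + 5 + 5 = 14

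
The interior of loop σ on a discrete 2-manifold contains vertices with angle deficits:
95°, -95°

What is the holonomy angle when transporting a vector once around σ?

Holonomy = total enclosed curvature = 95° + (-95°) = 0°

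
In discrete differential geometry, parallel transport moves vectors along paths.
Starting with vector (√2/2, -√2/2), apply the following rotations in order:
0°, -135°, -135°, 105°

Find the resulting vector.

Total rotation: 0° + (-135°) + (-135°) + 105° = -165°. Final vector: (-0.8660, 0.5000)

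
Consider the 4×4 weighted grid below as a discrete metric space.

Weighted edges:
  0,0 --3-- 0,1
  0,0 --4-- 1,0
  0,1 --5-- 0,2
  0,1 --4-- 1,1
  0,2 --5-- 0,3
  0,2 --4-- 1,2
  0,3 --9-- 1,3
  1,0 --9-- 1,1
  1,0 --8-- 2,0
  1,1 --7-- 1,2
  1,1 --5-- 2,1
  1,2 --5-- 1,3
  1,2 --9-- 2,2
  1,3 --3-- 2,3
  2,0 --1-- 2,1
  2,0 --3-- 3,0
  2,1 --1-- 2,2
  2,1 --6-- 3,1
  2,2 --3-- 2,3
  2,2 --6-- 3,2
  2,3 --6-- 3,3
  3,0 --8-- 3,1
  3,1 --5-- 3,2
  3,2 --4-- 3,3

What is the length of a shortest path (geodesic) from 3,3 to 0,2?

Shortest path: 3,3 → 2,3 → 1,3 → 1,2 → 0,2, total weight = 18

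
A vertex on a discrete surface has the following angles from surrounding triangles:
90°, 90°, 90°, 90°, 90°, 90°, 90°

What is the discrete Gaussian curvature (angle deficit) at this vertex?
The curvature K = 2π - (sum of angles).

Sum of angles = 630°. K = 360° - 630° = -270° = -3π/2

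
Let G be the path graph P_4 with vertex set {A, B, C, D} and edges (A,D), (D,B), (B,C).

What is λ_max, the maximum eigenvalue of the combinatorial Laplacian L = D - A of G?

The path graph P_n has Laplacian eigenvalues λ_k = 2 − 2cos(kπ/n), k = 0, 1, …, n−1. Here n = 4:
k=0: 2 − 2cos(0) = 0.0; k=1: 2 − 2cos(π/4) = 0.5858; k=2: 2 − 2cos(π/2) = 2.0; k=3: 2 − 2cos(3π/4) = 3.4142.
Laplacian eigenvalues: [0.0, 0.5858, 2.0, 3.4142]. Largest eigenvalue (spectral radius) = 3.4142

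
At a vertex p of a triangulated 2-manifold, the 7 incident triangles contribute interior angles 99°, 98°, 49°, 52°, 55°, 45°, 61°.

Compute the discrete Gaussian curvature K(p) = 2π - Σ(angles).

Sum of angles = 459°. K = 360° - 459° = -99° = -11π/20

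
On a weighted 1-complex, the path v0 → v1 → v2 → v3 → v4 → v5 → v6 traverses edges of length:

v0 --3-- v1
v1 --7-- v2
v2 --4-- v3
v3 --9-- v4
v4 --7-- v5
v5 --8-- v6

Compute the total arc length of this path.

Arc length = 3 + 7 + 4 + 9 + 7 + 8 = 38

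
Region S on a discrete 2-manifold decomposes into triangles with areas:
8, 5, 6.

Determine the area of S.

8 + 5 + 6 = 19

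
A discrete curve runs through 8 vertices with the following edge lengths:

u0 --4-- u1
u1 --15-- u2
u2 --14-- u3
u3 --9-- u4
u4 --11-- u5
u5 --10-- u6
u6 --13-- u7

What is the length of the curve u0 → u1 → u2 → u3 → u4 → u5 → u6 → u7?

Arc length = 4 + 15 + 14 + 9 + 11 + 10 + 13 = 76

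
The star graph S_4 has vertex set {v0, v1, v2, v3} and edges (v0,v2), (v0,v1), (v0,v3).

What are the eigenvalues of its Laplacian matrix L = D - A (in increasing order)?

The star S_4 is the complete bipartite graph K_{1,3} (one hub of degree 3, 3 leaves of degree 1). The Laplacian spectrum of K_{p,q} is 0, p (multiplicity q−1), q (multiplicity p−1), p+q. With p = 1, q = 3: 0 once, 1 with multiplicity 2, and 4 once. (Check: trace L = sum of degrees = 6 = 2·1 + 4.)
Laplacian eigenvalues (increasing order): [0.0, 1.0, 1.0, 4.0]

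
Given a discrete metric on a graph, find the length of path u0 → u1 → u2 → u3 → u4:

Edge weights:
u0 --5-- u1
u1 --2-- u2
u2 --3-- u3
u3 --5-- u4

Arc length = 5 + 2 + 3 + 5 = 15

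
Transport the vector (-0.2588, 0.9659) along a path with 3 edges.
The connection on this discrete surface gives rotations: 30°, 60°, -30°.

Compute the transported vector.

Total rotation: 30° + 60° + (-30°) = 60°. Final vector: (-0.9659, 0.2588)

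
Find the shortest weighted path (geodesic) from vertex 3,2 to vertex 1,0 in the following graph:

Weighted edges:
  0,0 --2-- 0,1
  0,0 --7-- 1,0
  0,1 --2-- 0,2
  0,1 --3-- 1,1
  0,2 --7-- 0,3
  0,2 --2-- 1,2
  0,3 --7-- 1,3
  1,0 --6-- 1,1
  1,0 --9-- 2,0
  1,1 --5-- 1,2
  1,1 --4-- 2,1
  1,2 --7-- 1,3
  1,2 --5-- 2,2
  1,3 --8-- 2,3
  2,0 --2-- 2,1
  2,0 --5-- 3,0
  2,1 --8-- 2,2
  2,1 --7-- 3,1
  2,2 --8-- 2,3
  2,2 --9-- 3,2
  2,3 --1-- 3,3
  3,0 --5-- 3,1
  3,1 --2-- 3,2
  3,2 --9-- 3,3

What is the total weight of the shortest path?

Shortest path: 3,2 → 3,1 → 2,1 → 1,1 → 1,0, total weight = 19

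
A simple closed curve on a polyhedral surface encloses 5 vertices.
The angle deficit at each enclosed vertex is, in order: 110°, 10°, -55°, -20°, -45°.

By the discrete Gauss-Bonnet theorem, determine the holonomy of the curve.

Holonomy = total enclosed curvature = 110° + 10° + (-55°) + (-20°) + (-45°) = 0°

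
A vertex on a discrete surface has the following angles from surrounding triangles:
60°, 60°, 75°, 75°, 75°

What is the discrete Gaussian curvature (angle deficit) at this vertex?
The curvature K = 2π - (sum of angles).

Sum of angles = 345°. K = 360° - 345° = 15°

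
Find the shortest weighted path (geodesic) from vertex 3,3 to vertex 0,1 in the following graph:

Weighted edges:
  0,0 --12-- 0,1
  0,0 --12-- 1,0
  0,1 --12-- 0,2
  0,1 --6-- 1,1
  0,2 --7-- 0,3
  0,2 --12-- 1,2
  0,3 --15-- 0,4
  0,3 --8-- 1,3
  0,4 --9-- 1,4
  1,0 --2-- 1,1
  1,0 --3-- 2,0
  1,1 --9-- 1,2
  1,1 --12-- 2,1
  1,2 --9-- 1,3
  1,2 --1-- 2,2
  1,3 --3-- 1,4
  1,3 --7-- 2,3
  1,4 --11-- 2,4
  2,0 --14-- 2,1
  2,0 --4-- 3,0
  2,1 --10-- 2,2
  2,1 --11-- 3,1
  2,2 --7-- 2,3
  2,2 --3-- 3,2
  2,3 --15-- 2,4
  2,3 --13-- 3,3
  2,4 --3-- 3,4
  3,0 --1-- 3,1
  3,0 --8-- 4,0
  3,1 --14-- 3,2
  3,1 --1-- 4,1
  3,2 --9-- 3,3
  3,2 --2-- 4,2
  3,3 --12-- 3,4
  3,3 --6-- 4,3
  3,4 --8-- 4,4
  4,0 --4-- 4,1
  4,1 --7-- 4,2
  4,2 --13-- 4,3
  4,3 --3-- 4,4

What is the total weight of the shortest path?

Shortest path: 3,3 → 3,2 → 2,2 → 1,2 → 1,1 → 0,1, total weight = 28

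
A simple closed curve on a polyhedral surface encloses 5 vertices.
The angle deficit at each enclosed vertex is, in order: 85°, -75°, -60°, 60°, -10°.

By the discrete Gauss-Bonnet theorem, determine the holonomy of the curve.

Holonomy = total enclosed curvature = 85° + (-75°) + (-60°) + 60° + (-10°) = 0°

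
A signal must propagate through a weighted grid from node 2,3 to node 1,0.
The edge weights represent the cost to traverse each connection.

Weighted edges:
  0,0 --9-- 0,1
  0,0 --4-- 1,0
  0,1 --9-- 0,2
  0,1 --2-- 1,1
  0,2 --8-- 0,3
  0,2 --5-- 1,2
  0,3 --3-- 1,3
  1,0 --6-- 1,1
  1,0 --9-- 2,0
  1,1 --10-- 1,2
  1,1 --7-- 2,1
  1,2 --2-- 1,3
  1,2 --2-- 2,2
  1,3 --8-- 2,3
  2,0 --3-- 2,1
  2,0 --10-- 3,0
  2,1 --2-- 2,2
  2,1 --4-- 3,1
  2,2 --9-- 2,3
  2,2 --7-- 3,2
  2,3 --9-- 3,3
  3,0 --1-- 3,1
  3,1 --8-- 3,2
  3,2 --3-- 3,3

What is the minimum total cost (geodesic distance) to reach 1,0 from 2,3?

Shortest path: 2,3 → 2,2 → 2,1 → 2,0 → 1,0, total weight = 23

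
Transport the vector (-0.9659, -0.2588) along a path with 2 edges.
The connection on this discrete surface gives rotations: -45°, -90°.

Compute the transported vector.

Total rotation: (-45°) + (-90°) = -135°. Final vector: (0.5000, 0.8660)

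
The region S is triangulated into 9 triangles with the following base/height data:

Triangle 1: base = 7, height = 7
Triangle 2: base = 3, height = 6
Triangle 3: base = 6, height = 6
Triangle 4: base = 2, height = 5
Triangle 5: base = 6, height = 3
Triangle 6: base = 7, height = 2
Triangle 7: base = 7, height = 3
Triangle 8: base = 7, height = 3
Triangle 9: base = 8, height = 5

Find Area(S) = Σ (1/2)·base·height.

(1/2)×7×7 + (1/2)×3×6 + (1/2)×6×6 + (1/2)×2×5 + (1/2)×6×3 + (1/2)×7×2 + (1/2)×7×3 + (1/2)×7×3 + (1/2)×8×5 = 113.5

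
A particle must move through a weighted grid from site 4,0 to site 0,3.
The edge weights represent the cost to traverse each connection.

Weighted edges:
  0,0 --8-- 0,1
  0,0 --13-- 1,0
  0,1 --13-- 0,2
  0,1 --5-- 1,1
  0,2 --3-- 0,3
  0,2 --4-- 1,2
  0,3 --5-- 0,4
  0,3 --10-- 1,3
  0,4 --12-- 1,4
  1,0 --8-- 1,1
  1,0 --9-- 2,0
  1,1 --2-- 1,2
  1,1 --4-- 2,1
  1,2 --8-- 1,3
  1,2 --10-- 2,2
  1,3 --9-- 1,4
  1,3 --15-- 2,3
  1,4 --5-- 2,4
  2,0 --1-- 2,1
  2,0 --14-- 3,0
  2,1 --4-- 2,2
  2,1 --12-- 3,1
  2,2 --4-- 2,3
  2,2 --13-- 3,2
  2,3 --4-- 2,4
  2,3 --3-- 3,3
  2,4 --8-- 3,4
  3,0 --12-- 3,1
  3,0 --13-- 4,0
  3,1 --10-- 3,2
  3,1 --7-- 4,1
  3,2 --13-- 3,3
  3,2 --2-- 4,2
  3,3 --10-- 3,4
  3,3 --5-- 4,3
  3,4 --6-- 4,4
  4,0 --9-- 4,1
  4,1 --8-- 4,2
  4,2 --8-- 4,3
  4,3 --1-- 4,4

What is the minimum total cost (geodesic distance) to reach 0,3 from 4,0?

Shortest path: 4,0 → 4,1 → 3,1 → 2,1 → 1,1 → 1,2 → 0,2 → 0,3, total weight = 41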